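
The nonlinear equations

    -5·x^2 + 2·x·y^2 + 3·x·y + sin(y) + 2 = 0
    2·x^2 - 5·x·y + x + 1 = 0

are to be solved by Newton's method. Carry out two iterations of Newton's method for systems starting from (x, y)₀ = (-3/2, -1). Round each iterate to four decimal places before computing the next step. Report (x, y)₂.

(-0.7108, -0.3836)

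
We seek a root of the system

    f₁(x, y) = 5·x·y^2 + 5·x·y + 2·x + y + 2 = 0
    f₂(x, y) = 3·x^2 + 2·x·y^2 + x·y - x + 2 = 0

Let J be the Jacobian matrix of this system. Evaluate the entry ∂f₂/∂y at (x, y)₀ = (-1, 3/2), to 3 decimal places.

-7.000

∂f₂/∂y = 4·x·y + x.
At (-1, 3/2) this is -7.000.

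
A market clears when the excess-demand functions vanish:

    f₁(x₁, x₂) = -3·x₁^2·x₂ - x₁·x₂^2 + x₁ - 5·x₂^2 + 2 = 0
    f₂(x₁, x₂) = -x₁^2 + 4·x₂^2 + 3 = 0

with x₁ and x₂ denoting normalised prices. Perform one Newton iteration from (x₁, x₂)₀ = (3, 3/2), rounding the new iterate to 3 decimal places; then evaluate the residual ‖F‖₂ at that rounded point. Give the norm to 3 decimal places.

At (3, 3/2): F = (-53.500, 3.000).
Jacobian J = [[-6·x₁·x₂ - x₂^2 + 1, -3·x₁^2 - 2·x₁·x₂ - 10·x₂], [-2·x₁, 8·x₂]].
At the point, J = [[-28.250, -51.000], [-6.000, 12.000]] (det J = -645.000).
Solving J·Δ = −F gives Δ = (-0.758, -0.629).
Then the next iterate is (x₁, x₂)₁ = (2.242, 0.871).
Re-evaluating at (2.242, 0.871): F = (-14.38649, 1.008), so ‖F‖₂ = 14.422.

14.422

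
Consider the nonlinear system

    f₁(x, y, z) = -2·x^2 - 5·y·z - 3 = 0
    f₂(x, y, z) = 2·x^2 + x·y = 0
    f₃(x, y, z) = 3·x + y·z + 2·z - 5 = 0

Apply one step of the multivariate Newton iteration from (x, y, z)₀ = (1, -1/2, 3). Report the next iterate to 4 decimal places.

At (1, -1/2, 3): F = (2.5000, 1.5000, 2.5000).
Jacobian J = [[-4·x, -5·z, -5·y], [4·x + y, x, 0], [3, z, y + 2]].
At the point, J = [[-4.0000, -15.0000, 2.5000], [3.5000, 1.0000, 0.0000], [3.0000, 3.0000, 1.5000]] (det J = 91.5000).
Solving J·Δ = −F gives Δ = (-0.4645, 0.1257, -0.9891).
Then the next iterate is (x, y, z)₁ = (0.5355, -0.3743, 2.0109).

(0.5355, -0.3743, 2.0109)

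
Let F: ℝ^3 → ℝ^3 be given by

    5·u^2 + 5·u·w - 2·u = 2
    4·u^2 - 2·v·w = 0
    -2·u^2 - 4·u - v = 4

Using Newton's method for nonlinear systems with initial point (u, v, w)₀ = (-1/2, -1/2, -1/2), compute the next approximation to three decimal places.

At (-1/2, -1/2, -1/2): F = (1.500, 0.500, -2.000).
Jacobian J = [[10·u + 5·w - 2, 0, 5·u], [8·u, -2·w, -2·v], [-4·u - 4, -1, 0]].
At the point, J = [[-9.500, 0.000, -2.500], [-4.000, 1.000, 1.000], [-2.000, -1.000, 0.000]] (det J = -24.500).
Solving J·Δ = −F gives Δ = (-0.092, -1.816, 0.949).
Then the next iterate is (u, v, w)₁ = (-0.592, -2.316, 0.449).

(-0.592, -2.316, 0.449)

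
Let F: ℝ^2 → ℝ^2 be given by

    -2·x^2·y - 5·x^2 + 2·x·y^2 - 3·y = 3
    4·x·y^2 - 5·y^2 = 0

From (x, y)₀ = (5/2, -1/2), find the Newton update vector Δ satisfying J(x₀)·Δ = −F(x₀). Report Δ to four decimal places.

At (5/2, -1/2): F = (-25.2500, 1.2500).
Jacobian J = [[-4·x·y - 10·x + 2·y^2, -2·x^2 + 4·x·y - 3], [4·y^2, 8·x·y - 10·y]].
At the point, J = [[-19.5000, -20.5000], [1.0000, -5.0000]] (det J = 118.0000).
Solving J·Δ = −F gives Δ = (-1.2871, -0.0074).

(-1.2871, -0.0074)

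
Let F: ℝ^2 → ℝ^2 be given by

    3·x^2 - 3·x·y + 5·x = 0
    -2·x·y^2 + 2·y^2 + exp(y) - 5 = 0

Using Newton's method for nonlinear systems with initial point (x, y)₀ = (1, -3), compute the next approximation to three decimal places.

(0.736, 0.905)

At (1, -3): F = (17.000, -4.95021).
Jacobian J = [[6·x - 3·y + 5, -3·x], [-2·y^2, -4·x·y + 4·y + exp(y)]].
At the point, J = [[20.000, -3.000], [-18.000, 0.04979]] (det J = -53.00426).
Solving J·Δ = −F gives Δ = (-0.264, 3.905).
Then the next iterate is (x, y)₁ = (0.736, 0.905).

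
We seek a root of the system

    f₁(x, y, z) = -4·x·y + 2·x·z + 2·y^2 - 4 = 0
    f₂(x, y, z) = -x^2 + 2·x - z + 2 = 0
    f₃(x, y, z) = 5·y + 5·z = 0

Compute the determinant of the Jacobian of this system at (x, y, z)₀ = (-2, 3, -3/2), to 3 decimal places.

-795.000

J = [[-4·y + 2·z, -4·x + 4·y, 2·x], [-2·x + 2, 0, -1], [0, 5, 5]].
At the point, J = [[-15.000, 20.000, -4.000], [6.000, 0.000, -1.000], [0.000, 5.000, 5.000]].
det J = -795.000.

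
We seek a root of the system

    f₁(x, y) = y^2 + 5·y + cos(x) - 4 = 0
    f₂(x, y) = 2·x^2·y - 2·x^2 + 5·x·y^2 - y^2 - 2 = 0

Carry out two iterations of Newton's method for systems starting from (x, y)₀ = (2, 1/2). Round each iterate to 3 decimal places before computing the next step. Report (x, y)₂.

(8.140, 0.838)

At (2, 1/2): F = (-1.66615, -3.750).
Jacobian J = [[-sin(x), 2·y + 5], [4·x·y - 4·x + 5·y^2, 2·x^2 + 10·x·y - 2·y]].
At the point, J = [[-0.90930, 6.000], [-2.750, 17.000]] (det J = 1.04194).
Solving J·Δ = −F gives Δ = (5.590, 1.125).
Then the next iterate is (x, y)₁ = (7.590, 1.625).
Round to (7.590, 1.625) and repeat: F = (7.02655, 167.58122), J = [[-0.96536, 8.250], [32.17813, 235.30370]].
Δ = (0.550, -0.787), so (x, y)₂ = (8.140, 0.838).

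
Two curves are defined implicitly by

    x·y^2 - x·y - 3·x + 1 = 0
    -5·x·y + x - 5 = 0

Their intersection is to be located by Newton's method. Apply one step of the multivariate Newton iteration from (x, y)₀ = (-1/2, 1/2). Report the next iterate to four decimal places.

(0.3077, 2.6846)

At (-1/2, 1/2): F = (2.6250, -4.2500).
Jacobian J = [[y^2 - y - 3, 2·x·y - x], [-5·y + 1, -5·x]].
At the point, J = [[-3.2500, 0.0000], [-1.5000, 2.5000]] (det J = -8.1250).
Solving J·Δ = −F gives Δ = (0.8077, 2.1846).
Then the next iterate is (x, y)₁ = (0.3077, 2.6846).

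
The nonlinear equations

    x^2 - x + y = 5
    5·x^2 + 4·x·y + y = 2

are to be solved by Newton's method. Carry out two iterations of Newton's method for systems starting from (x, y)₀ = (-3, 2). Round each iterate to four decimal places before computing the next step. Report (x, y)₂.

(-1.4415, 1.6007)

At (-3, 2): F = (9.0000, 21.0000).
Jacobian J = [[2·x - 1, 1], [10·x + 4·y, 4·x + 1]].
At the point, J = [[-7.0000, 1.0000], [-22.0000, -11.0000]] (det J = 99.0000).
Solving J·Δ = −F gives Δ = (1.2121, -0.5152).
Then the next iterate is (x, y)₁ = (-1.7879, 1.4848).
Round to (-1.7879, 1.4848) and repeat: F = (1.469286, 4.849036), J = [[-4.5758, 1.0000], [-11.9398, -6.1516]].
Δ = (0.3464, 0.1159), so (x, y)₂ = (-1.4415, 1.6007).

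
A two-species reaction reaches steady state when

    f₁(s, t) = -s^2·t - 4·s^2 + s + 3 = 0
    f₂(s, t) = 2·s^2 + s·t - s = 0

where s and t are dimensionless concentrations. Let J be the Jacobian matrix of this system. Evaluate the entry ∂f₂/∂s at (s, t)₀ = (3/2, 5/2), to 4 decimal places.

∂f₂/∂s = 4·s + t - 1.
At (3/2, 5/2) this is 7.5000.

7.5000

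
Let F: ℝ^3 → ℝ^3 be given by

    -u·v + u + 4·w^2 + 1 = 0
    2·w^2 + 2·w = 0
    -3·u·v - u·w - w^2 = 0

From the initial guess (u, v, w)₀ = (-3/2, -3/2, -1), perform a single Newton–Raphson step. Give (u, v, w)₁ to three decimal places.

(-8.000, 8.500, -1.000)

At (-3/2, -3/2, -1): F = (1.250, 0.000, -9.250).
Jacobian J = [[-v + 1, -u, 8·w], [0, 0, 4·w + 2], [-3·v - w, -3·u, -u - 2·w]].
At the point, J = [[2.500, 1.500, -8.000], [0.000, 0.000, -2.000], [5.500, 4.500, 3.500]] (det J = 6.000).
Solving J·Δ = −F gives Δ = (-6.500, 10.000, 0.000).
Then the next iterate is (u, v, w)₁ = (-8.000, 8.500, -1.000).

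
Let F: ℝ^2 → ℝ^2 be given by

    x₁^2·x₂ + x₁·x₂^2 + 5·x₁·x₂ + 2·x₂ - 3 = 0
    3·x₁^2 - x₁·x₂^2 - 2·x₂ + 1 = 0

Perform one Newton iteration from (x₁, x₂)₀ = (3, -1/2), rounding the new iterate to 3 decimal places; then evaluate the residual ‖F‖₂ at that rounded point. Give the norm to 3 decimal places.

8.831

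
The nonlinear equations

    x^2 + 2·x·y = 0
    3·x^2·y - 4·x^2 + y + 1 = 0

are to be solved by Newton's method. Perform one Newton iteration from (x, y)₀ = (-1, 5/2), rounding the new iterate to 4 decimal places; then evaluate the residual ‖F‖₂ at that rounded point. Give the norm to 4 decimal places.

At (-1, 5/2): F = (-4.0000, 7.0000).
Jacobian J = [[2·x + 2·y, 2·x], [6·x·y - 8·x, 3·x^2 + 1]].
At the point, J = [[3.0000, -2.0000], [-7.0000, 4.0000]] (det J = -2.0000).
Solving J·Δ = −F gives Δ = (-1.0000, -3.5000).
Then the next iterate is (x, y)₁ = (-2.0000, -1.0000).
Re-evaluating at (-2.0000, -1.0000): F = (8.0000, -28.0000), so ‖F‖₂ = 29.1204.

29.1204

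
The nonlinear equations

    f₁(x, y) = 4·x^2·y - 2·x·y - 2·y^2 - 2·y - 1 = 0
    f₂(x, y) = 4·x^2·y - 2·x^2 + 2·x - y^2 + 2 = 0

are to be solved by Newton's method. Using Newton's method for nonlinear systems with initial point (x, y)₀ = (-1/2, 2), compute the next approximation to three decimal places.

(-4.250, 6.500)

At (-1/2, 2): F = (-9.000, -1.500).
Jacobian J = [[8·x·y - 2·y, 4·x^2 - 2·x - 4·y - 2], [8·x·y - 4·x + 2, 4·x^2 - 2·y]].
At the point, J = [[-12.000, -8.000], [-4.000, -3.000]] (det J = 4.000).
Solving J·Δ = −F gives Δ = (-3.750, 4.500).
Then the next iterate is (x, y)₁ = (-4.250, 6.500).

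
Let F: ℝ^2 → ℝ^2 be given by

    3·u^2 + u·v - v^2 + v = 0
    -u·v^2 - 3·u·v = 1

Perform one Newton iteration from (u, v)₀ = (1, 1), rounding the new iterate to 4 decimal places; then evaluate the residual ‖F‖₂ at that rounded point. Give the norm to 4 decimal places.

1.9503

At (1, 1): F = (4.0000, -5.0000).
Jacobian J = [[6·u + v, u - 2·v + 1], [-v^2 - 3·v, -2·u·v - 3·u]].
At the point, J = [[7.0000, 0.0000], [-4.0000, -5.0000]] (det J = -35.0000).
Solving J·Δ = −F gives Δ = (-0.5714, -0.5429).
Then the next iterate is (u, v)₁ = (0.4286, 0.4571).
Re-evaluating at (0.4286, 0.4571): F = (0.995167, -1.677291), so ‖F‖₂ = 1.9503.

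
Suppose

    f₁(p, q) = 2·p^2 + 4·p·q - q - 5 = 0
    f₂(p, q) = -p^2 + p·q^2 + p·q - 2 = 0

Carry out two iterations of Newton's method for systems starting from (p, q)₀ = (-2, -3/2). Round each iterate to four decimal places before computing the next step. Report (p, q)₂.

At (-2, -3/2): F = (16.5000, -7.5000).
Jacobian J = [[4·p + 4·q, 4·p - 1], [-2·p + q^2 + q, 2·p·q + p]].
At the point, J = [[-14.0000, -9.0000], [4.7500, 4.0000]] (det J = -13.2500).
Solving J·Δ = −F gives Δ = (-0.1132, 2.0094).
Then the next iterate is (p, q)₁ = (-2.1132, 0.5094).
Round to (-2.1132, 0.5094) and repeat: F = (-0.884028, -8.090429), J = [[-6.4152, -9.4528], [4.995288, -4.266128]].
Δ = (0.9748, -0.7551), so (p, q)₂ = (-1.1384, -0.2457).

(-1.1384, -0.2457)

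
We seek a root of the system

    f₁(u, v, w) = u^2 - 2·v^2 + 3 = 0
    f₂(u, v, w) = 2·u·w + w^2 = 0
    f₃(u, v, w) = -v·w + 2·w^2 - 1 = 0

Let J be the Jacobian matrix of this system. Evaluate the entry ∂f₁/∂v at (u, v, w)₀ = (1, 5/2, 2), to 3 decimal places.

∂f₁/∂v = -4·v.
At (1, 5/2, 2) this is -10.000.

-10.000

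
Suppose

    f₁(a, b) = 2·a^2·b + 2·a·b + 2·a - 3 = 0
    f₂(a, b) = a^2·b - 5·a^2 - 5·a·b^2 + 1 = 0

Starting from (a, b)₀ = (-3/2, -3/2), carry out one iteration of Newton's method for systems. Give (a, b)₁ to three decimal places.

At (-3/2, -3/2): F = (-8.250, 3.250).
Jacobian J = [[4·a·b + 2·b + 2, 2·a^2 + 2·a], [2·a·b - 10·a - 5·b^2, a^2 - 10·a·b]].
At the point, J = [[8.000, 1.500], [8.250, -20.250]] (det J = -174.375).
Solving J·Δ = −F gives Δ = (0.930, 0.539).
Then the next iterate is (a, b)₁ = (-0.570, -0.961).

(-0.570, -0.961)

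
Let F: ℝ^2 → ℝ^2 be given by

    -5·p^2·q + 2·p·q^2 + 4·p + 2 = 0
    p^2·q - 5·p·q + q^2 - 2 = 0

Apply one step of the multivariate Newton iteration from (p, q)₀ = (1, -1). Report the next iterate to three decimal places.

(0.261, -0.870)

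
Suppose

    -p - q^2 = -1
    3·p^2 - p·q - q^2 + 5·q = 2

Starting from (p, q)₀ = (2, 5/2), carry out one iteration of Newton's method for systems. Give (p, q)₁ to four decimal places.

At (2, 5/2): F = (-7.2500, 11.2500).
Jacobian J = [[-1, -2·q], [6·p - q, -p - 2·q + 5]].
At the point, J = [[-1.0000, -5.0000], [9.5000, -2.0000]] (det J = 49.5000).
Solving J·Δ = −F gives Δ = (-1.4293, -1.1641).
Then the next iterate is (p, q)₁ = (0.5707, 1.3359).

(0.5707, 1.3359)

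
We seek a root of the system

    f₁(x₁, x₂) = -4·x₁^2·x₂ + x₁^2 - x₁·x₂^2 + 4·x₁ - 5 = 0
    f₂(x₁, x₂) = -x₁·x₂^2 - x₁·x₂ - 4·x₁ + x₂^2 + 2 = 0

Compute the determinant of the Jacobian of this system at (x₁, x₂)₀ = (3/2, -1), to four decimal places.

J = [[-8·x₁·x₂ + 2·x₁ - x₂^2 + 4, -4·x₁^2 - 2·x₁·x₂], [-x₂^2 - x₂ - 4, -2·x₁·x₂ - x₁ + 2·x₂]].
At the point, J = [[18.0000, -6.0000], [-4.0000, -0.5000]].
det J = -33.0000.

-33.0000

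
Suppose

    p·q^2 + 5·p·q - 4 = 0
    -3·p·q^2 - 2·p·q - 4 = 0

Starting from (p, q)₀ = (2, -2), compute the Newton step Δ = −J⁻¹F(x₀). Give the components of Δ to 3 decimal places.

At (2, -2): F = (-16.000, -20.000).
Jacobian J = [[q^2 + 5·q, 2·p·q + 5·p], [-3·q^2 - 2·q, -6·p·q - 2·p]].
At the point, J = [[-6.000, 2.000], [-8.000, 20.000]] (det J = -104.000).
Solving J·Δ = −F gives Δ = (-2.692, -0.077).

(-2.692, -0.077)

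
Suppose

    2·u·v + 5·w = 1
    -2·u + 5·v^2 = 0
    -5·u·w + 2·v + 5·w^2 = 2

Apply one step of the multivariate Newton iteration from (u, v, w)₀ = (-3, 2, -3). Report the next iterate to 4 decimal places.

(-0.5906, 0.9409, -0.5984)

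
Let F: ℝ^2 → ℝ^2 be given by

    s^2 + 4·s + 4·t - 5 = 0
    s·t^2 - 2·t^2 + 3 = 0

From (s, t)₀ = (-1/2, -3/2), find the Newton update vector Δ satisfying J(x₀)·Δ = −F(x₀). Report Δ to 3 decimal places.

At (-1/2, -3/2): F = (-12.750, -2.625).
Jacobian J = [[2·s + 4, 4], [t^2, 2·s·t - 4·t]].
At the point, J = [[3.000, 4.000], [2.250, 7.500]] (det J = 13.500).
Solving J·Δ = −F gives Δ = (6.306, -1.542).

(6.306, -1.542)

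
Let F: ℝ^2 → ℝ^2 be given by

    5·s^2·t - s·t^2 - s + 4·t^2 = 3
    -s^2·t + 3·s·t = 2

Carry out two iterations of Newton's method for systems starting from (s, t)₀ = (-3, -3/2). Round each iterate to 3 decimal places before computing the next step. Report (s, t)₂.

At (-3, -3/2): F = (-51.750, 25.000).
Jacobian J = [[10·s·t - t^2 - 1, 5·s^2 - 2·s·t + 8·t], [-2·s·t + 3·t, -s^2 + 3·s]].
At the point, J = [[41.750, 24.000], [-13.500, -18.000]] (det J = -427.500).
Solving J·Δ = −F gives Δ = (0.775, 0.807).
Then the next iterate is (s, t)₁ = (-2.225, -0.693).
Round to (-2.225, -0.693) and repeat: F = (-14.93937, 6.05656), J = [[13.93900, 16.12528], [-5.16285, -11.62563]].
Δ = (0.965, 0.093), so (s, t)₂ = (-1.260, -0.600).

(-1.260, -0.600)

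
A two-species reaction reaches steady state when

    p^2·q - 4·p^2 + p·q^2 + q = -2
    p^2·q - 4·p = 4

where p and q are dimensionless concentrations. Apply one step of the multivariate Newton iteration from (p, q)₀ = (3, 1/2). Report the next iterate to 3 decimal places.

(2.397, 1.711)

At (3, 1/2): F = (-28.250, -11.500).
Jacobian J = [[2·p·q - 8·p + q^2, p^2 + 2·p·q + 1], [2·p·q - 4, p^2]].
At the point, J = [[-20.750, 13.000], [-1.000, 9.000]] (det J = -173.750).
Solving J·Δ = −F gives Δ = (-0.603, 1.211).
Then the next iterate is (p, q)₁ = (2.397, 1.711).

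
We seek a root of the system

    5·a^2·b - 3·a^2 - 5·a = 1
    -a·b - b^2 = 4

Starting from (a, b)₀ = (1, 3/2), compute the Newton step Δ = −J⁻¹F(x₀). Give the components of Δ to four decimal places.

At (1, 3/2): F = (-1.5000, -7.7500).
Jacobian J = [[10·a·b - 6·a - 5, 5·a^2], [-b, -a - 2·b]].
At the point, J = [[4.0000, 5.0000], [-1.5000, -4.0000]] (det J = -8.5000).
Solving J·Δ = −F gives Δ = (5.2647, -3.9118).

(5.2647, -3.9118)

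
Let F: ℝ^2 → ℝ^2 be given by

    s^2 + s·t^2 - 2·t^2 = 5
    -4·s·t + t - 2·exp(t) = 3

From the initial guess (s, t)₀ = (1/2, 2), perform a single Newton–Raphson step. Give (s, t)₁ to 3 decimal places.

At (1/2, 2): F = (-10.750, -19.77811).
Jacobian J = [[2·s + t^2, 2·s·t - 4·t], [-4·t, -4·s - 2·exp(t) + 1]].
At the point, J = [[5.000, -6.000], [-8.000, -15.77811]] (det J = -126.89056).
Solving J·Δ = −F gives Δ = (0.401, -1.457).
Then the next iterate is (s, t)₁ = (0.901, 0.543).

(0.901, 0.543)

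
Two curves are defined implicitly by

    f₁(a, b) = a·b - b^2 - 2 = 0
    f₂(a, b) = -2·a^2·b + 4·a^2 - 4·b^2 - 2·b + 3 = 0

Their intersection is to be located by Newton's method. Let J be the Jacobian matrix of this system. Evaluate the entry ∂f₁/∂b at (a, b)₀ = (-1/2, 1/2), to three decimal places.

∂f₁/∂b = a - 2·b.
At (-1/2, 1/2) this is -1.500.

-1.500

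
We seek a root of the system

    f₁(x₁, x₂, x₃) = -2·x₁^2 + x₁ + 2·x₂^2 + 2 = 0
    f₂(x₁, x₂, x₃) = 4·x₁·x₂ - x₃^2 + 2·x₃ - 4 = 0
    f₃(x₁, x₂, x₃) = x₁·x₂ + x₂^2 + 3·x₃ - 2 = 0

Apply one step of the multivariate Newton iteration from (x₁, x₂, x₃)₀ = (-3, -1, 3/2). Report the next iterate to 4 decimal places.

(-1.5846, -0.6500, 0.3885)

At (-3, -1, 3/2): F = (-17.0000, 8.7500, 6.5000).
Jacobian J = [[-4·x₁ + 1, 4·x₂, 0], [4·x₂, 4·x₁, -2·x₃ + 2], [x₂, x₁ + 2·x₂, 3]].
At the point, J = [[13.0000, -4.0000, 0.0000], [-4.0000, -12.0000, -1.0000], [-1.0000, -5.0000, 3.0000]] (det J = -585.0000).
Solving J·Δ = −F gives Δ = (1.4154, 0.3500, -1.1115).
Then the next iterate is (x₁, x₂, x₃)₁ = (-1.5846, -0.6500, 0.3885).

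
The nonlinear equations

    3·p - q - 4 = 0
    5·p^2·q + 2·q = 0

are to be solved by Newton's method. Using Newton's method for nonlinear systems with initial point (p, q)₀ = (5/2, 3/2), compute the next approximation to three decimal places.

(1.652, 0.956)

At (5/2, 3/2): F = (2.000, 49.875).
Jacobian J = [[3, -1], [10·p·q, 5·p^2 + 2]].
At the point, J = [[3.000, -1.000], [37.500, 33.250]] (det J = 137.250).
Solving J·Δ = −F gives Δ = (-0.848, -0.544).
Then the next iterate is (p, q)₁ = (1.652, 0.956).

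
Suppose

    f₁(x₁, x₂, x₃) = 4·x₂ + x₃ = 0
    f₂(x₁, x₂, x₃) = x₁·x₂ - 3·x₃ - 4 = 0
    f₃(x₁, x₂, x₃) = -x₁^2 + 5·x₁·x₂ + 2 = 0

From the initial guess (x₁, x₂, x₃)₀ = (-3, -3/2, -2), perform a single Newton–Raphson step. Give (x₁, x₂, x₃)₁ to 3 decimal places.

(-6.417, -0.125, 0.500)

At (-3, -3/2, -2): F = (-8.000, 6.500, 15.500).
Jacobian J = [[0, 4, 1], [x₂, x₁, -3], [-2·x₁ + 5·x₂, 5·x₁, 0]].
At the point, J = [[0.000, 4.000, 1.000], [-1.500, -3.000, -3.000], [-1.500, -15.000, 0.000]] (det J = 36.000).
Solving J·Δ = −F gives Δ = (-3.417, 1.375, 2.500).
Then the next iterate is (x₁, x₂, x₃)₁ = (-6.417, -0.125, 0.500).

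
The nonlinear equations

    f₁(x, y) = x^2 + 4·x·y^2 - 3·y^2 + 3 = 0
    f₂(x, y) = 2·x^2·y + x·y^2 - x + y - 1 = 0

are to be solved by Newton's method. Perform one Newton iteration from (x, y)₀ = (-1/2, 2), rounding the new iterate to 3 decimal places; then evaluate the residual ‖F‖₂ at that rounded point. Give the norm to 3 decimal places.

3.577

At (-1/2, 2): F = (-16.750, 0.500).
Jacobian J = [[2·x + 4·y^2, 8·x·y - 6·y], [4·x·y + y^2 - 1, 2·x^2 + 2·x·y + 1]].
At the point, J = [[15.000, -20.000], [-1.000, -0.500]] (det J = -27.500).
Solving J·Δ = −F gives Δ = (0.668, -0.336).
Then the next iterate is (x, y)₁ = (0.168, 1.664).
Re-evaluating at (0.168, 1.664): F = (-3.41777, 1.05510), so ‖F‖₂ = 3.577.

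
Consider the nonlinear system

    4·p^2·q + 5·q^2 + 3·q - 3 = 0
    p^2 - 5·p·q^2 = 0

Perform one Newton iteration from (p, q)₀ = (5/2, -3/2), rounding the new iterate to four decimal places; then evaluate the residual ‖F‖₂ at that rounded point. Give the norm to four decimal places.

At (5/2, -3/2): F = (-33.7500, -21.8750).
Jacobian J = [[8·p·q, 4·p^2 + 10·q + 3], [2·p - 5·q^2, -10·p·q]].
At the point, J = [[-30.0000, 13.0000], [-6.2500, 37.5000]] (det J = -1043.7500).
Solving J·Δ = −F gives Δ = (-0.9401, 0.4266).
Then the next iterate is (p, q)₁ = (1.5599, -1.0734).
Re-evaluating at (1.5599, -1.0734): F = (-10.906828, -6.553199), so ‖F‖₂ = 12.7241.

12.7241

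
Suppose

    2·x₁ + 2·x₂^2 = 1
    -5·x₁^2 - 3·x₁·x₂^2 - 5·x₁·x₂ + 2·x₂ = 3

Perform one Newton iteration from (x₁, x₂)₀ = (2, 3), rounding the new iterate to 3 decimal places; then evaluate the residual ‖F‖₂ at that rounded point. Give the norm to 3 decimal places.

31.565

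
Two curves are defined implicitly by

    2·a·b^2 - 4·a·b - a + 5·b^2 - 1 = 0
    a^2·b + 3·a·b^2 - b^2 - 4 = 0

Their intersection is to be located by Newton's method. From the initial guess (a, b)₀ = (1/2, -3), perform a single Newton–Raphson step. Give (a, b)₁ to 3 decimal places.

At (1/2, -3): F = (58.500, -0.250).
Jacobian J = [[2·b^2 - 4·b - 1, 4·a·b - 4·a + 10·b], [2·a·b + 3·b^2, a^2 + 6·a·b - 2·b]].
At the point, J = [[29.000, -38.000], [24.000, -2.750]] (det J = 832.250).
Solving J·Δ = −F gives Δ = (0.205, 1.696).
Then the next iterate is (a, b)₁ = (0.705, -1.304).

(0.705, -1.304)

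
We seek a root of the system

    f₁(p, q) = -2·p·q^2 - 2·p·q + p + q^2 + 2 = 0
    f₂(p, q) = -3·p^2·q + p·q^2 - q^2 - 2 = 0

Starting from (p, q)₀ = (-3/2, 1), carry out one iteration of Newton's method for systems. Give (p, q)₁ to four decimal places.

(-1.0234, 0.4482)

At (-3/2, 1): F = (7.5000, -11.2500).
Jacobian J = [[-2·q^2 - 2·q + 1, -4·p·q - 2·p + 2·q], [-6·p·q + q^2, -3·p^2 + 2·p·q - 2·q]].
At the point, J = [[-3.0000, 11.0000], [10.0000, -11.7500]] (det J = -74.7500).
Solving J·Δ = −F gives Δ = (0.4766, -0.5518).
Then the next iterate is (p, q)₁ = (-1.0234, 0.4482).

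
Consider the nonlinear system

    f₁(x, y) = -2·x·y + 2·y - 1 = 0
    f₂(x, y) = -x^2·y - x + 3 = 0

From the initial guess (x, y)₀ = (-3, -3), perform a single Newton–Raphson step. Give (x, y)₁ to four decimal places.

(-2.6020, -0.1735)

At (-3, -3): F = (-25.0000, 33.0000).
Jacobian J = [[-2·y, -2·x + 2], [-2·x·y - 1, -x^2]].
At the point, J = [[6.0000, 8.0000], [-19.0000, -9.0000]] (det J = 98.0000).
Solving J·Δ = −F gives Δ = (0.3980, 2.8265).
Then the next iterate is (x, y)₁ = (-2.6020, -0.1735).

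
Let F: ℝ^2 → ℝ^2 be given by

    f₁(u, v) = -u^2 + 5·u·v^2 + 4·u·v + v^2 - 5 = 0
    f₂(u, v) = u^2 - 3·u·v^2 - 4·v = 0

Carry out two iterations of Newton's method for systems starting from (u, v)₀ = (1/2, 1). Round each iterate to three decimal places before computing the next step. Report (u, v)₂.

(3.421, 2.851)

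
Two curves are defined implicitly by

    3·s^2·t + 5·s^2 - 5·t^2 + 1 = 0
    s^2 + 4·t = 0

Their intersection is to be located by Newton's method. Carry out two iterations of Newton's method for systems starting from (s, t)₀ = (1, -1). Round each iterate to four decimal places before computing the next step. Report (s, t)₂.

At (1, -1): F = (-2.0000, -3.0000).
Jacobian J = [[6·s·t + 10·s, 3·s^2 - 10·t], [2·s, 4]].
At the point, J = [[4.0000, 13.0000], [2.0000, 4.0000]] (det J = -10.0000).
Solving J·Δ = −F gives Δ = (3.1000, -0.8000).
Then the next iterate is (s, t)₁ = (4.1000, -1.8000).
Round to (4.1000, -1.8000) and repeat: F = (-21.9240, 9.6100), J = [[-3.2800, 68.4300], [8.2000, 4.0000]].
Δ = (-1.2979, 0.2582), so (s, t)₂ = (2.8021, -1.5418).

(2.8021, -1.5418)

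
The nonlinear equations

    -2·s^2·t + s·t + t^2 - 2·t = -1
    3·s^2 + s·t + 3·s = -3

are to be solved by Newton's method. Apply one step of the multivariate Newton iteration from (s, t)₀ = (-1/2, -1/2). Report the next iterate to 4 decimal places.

At (-1/2, -1/2): F = (2.7500, 2.5000).
Jacobian J = [[-4·s·t + t, -2·s^2 + s + 2·t - 2], [6·s + t + 3, s]].
At the point, J = [[-1.5000, -4.0000], [-0.5000, -0.5000]] (det J = -1.2500).
Solving J·Δ = −F gives Δ = (6.9000, -1.9000).
Then the next iterate is (s, t)₁ = (6.4000, -2.4000).

(6.4000, -2.4000)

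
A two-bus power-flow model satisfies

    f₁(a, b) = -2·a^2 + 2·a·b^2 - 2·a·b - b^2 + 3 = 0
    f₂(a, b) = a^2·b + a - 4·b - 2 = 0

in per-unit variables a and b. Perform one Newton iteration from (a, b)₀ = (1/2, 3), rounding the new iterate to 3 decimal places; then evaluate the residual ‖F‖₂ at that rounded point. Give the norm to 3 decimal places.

At (1/2, 3): F = (-0.500, -12.750).
Jacobian J = [[-4·a + 2·b^2 - 2·b, 4·a·b - 2·a - 2·b], [2·a·b + 1, a^2 - 4]].
At the point, J = [[10.000, -1.000], [4.000, -3.750]] (det J = -33.500).
Solving J·Δ = −F gives Δ = (-0.325, -3.746).
Then the next iterate is (a, b)₁ = (0.175, -0.746).
Re-evaluating at (0.175, -0.746): F = (2.83811, 1.13615), so ‖F‖₂ = 3.057.

3.057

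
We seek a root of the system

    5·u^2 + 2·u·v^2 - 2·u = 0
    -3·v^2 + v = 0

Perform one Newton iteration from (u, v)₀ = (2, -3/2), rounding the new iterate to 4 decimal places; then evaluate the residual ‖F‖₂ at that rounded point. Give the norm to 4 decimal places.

7.6602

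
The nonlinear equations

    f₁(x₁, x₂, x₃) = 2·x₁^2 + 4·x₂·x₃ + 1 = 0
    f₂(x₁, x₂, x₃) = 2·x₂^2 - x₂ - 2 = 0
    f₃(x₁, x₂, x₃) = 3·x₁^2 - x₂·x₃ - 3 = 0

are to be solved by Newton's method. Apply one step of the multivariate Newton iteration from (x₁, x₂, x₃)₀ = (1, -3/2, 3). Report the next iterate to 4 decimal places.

(0.8929, -0.9286, 1.5714)

At (1, -3/2, 3): F = (-15.0000, 4.0000, 4.5000).
Jacobian J = [[4·x₁, 4·x₃, 4·x₂], [0, 4·x₂ - 1, 0], [6·x₁, -x₃, -x₂]].
At the point, J = [[4.0000, 12.0000, -6.0000], [0.0000, -7.0000, 0.0000], [6.0000, -3.0000, 1.5000]] (det J = -294.0000).
Solving J·Δ = −F gives Δ = (-0.1071, 0.5714, -1.4286).
Then the next iterate is (x₁, x₂, x₃)₁ = (0.8929, -0.9286, 1.5714).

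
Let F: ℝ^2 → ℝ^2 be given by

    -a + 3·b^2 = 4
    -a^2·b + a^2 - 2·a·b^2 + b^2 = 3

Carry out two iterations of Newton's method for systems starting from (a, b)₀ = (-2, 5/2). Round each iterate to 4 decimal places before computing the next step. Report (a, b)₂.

At (-2, 5/2): F = (16.7500, 22.2500).
Jacobian J = [[-1, 6·b], [-2·a·b + 2·a - 2·b^2, -a^2 - 4·a·b + 2·b]].
At the point, J = [[-1.0000, 15.0000], [-6.5000, 21.0000]] (det J = 76.5000).
Solving J·Δ = −F gives Δ = (-0.2353, -1.1324).
Then the next iterate is (a, b)₁ = (-2.2353, 1.3676).
Round to (-2.2353, 1.3676) and repeat: F = (3.846289, 5.395088), J = [[-1.0000, 8.2056], [-2.097267, 9.966619]].
Δ = (0.8195, -0.3689), so (a, b)₂ = (-1.4158, 0.9987).

(-1.4158, 0.9987)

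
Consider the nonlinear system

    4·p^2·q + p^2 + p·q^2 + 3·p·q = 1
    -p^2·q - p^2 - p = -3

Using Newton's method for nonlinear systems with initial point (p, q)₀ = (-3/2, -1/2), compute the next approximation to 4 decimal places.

(-3.9730, 0.4505)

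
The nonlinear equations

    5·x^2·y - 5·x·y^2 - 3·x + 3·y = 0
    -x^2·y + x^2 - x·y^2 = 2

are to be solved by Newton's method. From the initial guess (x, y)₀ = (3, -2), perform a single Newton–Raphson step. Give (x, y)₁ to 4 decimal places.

(1.9216, -1.3010)

At (3, -2): F = (-165.0000, 13.0000).
Jacobian J = [[10·x·y - 5·y^2 - 3, 5·x^2 - 10·x·y + 3], [-2·x·y + 2·x - y^2, -x^2 - 2·x·y]].
At the point, J = [[-83.0000, 108.0000], [14.0000, 3.0000]] (det J = -1761.0000).
Solving J·Δ = −F gives Δ = (-1.0784, 0.6990).
Then the next iterate is (x, y)₁ = (1.9216, -1.3010).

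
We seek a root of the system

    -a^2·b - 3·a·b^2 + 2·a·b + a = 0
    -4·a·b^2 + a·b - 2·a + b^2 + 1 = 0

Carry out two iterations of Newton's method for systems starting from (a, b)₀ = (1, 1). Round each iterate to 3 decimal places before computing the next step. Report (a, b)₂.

At (1, 1): F = (-1.000, -3.000).
Jacobian J = [[-2·a·b - 3·b^2 + 2·b + 1, -a^2 - 6·a·b + 2·a], [-4·b^2 + b - 2, -8·a·b + a + 2·b]].
At the point, J = [[-2.000, -5.000], [-5.000, -5.000]] (det J = -15.000).
Solving J·Δ = −F gives Δ = (-0.667, 0.067).
Then the next iterate is (a, b)₁ = (0.333, 1.067).
Round to (0.333, 1.067) and repeat: F = (-0.21205, 0.31133), J = [[-0.99209, -1.57675], [-5.48696, -0.37549]].
Δ = (0.069, -0.178), so (a, b)₂ = (0.402, 0.889).

(0.402, 0.889)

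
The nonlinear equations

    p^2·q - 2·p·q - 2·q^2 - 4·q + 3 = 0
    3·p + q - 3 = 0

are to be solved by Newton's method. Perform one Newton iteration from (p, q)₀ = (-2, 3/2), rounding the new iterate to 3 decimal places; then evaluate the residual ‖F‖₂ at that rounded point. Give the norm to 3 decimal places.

31.125

At (-2, 3/2): F = (4.500, -7.500).
Jacobian J = [[2·p·q - 2·q, p^2 - 2·p - 4·q - 4], [3, 1]].
At the point, J = [[-9.000, -2.000], [3.000, 1.000]] (det J = -3.000).
Solving J·Δ = −F gives Δ = (-3.500, 18.000).
Then the next iterate is (p, q)₁ = (-5.500, 19.500).
Re-evaluating at (-5.500, 19.500): F = (-31.125, 0.000), so ‖F‖₂ = 31.125.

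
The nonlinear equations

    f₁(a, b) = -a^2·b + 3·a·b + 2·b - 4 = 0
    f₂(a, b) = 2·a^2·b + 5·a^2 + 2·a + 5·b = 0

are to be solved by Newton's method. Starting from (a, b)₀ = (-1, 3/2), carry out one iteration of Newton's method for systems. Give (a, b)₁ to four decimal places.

(-0.1020, 1.3673)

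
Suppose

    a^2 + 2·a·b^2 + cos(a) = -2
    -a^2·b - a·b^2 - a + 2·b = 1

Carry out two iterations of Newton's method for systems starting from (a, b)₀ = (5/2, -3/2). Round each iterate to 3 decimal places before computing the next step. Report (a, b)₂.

(-2.315, -3.755)

At (5/2, -3/2): F = (18.69886, -2.750).
Jacobian J = [[2·a + 2·b^2 - sin(a), 4·a·b], [-2·a·b - b^2 - 1, -a^2 - 2·a·b + 2]].
At the point, J = [[8.90153, -15.000], [4.250, 3.250]] (det J = 92.67997).
Solving J·Δ = −F gives Δ = (-0.211, 1.122).
Then the next iterate is (a, b)₁ = (2.289, -0.378).
Round to (2.289, -0.378) and repeat: F = (7.23561, -2.39152), J = [[4.11078, -3.46097], [0.58760, -1.50904]].
Δ = (-4.604, -3.377), so (a, b)₂ = (-2.315, -3.755).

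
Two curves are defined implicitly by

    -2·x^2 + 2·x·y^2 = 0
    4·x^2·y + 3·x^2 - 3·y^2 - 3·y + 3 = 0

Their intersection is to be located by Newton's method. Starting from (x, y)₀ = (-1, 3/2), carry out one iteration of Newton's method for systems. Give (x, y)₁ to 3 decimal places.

(-0.679, 0.871)

At (-1, 3/2): F = (-6.500, 0.750).
Jacobian J = [[-4·x + 2·y^2, 4·x·y], [8·x·y + 6·x, 4·x^2 - 6·y - 3]].
At the point, J = [[8.500, -6.000], [-18.000, -8.000]] (det J = -176.000).
Solving J·Δ = −F gives Δ = (0.321, -0.629).
Then the next iterate is (x, y)₁ = (-0.679, 0.871).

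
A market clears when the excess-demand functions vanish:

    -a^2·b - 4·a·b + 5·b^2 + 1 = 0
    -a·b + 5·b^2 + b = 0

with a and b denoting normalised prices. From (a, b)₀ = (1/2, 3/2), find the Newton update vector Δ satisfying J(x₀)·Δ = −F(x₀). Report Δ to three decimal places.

(-0.159, -0.790)

At (1/2, 3/2): F = (8.875, 12.000).
Jacobian J = [[-2·a·b - 4·b, -a^2 - 4·a + 10·b], [-b, -a + 10·b + 1]].
At the point, J = [[-7.500, 12.750], [-1.500, 15.500]] (det J = -97.125).
Solving J·Δ = −F gives Δ = (-0.159, -0.790).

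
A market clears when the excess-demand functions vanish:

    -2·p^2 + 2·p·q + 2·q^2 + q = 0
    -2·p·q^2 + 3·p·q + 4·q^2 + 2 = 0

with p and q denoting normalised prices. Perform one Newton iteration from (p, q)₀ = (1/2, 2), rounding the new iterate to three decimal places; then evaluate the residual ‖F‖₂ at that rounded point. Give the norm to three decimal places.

5.744

At (1/2, 2): F = (11.500, 17.000).
Jacobian J = [[-4·p + 2·q, 2·p + 4·q + 1], [-2·q^2 + 3·q, -4·p·q + 3·p + 8·q]].
At the point, J = [[2.000, 10.000], [-2.000, 13.500]] (det J = 47.000).
Solving J·Δ = −F gives Δ = (0.314, -1.213).
Then the next iterate is (p, q)₁ = (0.814, 0.787).
Re-evaluating at (0.814, 0.787): F = (1.98178, 5.39100), so ‖F‖₂ = 5.744.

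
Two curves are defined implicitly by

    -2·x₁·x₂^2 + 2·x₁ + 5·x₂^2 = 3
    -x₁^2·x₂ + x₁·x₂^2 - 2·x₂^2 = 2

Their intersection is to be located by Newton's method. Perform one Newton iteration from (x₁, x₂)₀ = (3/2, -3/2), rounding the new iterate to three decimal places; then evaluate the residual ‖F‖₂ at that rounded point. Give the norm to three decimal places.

1.292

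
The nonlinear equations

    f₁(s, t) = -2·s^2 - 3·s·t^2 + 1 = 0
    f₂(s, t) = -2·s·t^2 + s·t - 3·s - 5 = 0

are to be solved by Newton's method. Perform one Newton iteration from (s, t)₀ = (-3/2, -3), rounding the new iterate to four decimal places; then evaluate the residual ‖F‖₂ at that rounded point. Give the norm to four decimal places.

13.9191

At (-3/2, -3): F = (37.0000, 31.0000).
Jacobian J = [[-4·s - 3·t^2, -6·s·t], [-2·t^2 + t - 3, -4·s·t + s]].
At the point, J = [[-21.0000, -27.0000], [-24.0000, -19.5000]] (det J = -238.5000).
Solving J·Δ = −F gives Δ = (0.4843, 0.9937).
Then the next iterate is (s, t)₁ = (-1.0157, -2.0063).
Re-evaluating at (-1.0157, -2.0063): F = (11.202015, 8.261771), so ‖F‖₂ = 13.9191.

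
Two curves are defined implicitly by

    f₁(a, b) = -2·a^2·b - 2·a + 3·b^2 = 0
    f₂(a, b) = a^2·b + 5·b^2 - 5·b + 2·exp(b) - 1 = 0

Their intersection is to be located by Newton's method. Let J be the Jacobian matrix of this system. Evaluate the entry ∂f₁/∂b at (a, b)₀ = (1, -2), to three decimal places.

-14.000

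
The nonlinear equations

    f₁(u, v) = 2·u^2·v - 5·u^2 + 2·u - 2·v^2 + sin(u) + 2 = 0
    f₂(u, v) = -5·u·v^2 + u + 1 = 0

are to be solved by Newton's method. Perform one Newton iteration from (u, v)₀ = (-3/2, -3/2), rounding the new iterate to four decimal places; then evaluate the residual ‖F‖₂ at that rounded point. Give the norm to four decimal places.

At (-3/2, -3/2): F = (-24.497495, 16.3750).
Jacobian J = [[4·u·v - 10·u + cos(u) + 2, 2·u^2 - 4·v], [-5·v^2 + 1, -10·u·v]].
At the point, J = [[26.070737, 10.5000], [-10.2500, -22.5000]] (det J = -478.966587).
Solving J·Δ = −F gives Δ = (0.7918, 0.3671).
Then the next iterate is (u, v)₁ = (-0.7082, -1.1329).
Re-evaluating at (-0.7082, -1.1329): F = (-6.277934, 4.836540), so ‖F‖₂ = 7.9249.

7.9249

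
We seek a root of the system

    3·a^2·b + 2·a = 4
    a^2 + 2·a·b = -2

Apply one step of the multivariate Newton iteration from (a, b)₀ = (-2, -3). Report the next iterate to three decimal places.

(-3.250, 4.625)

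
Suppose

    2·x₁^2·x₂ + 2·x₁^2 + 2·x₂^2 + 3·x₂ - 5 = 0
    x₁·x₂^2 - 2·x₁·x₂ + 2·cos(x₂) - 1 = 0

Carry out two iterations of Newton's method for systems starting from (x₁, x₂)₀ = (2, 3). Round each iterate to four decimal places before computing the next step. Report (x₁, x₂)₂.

At (2, 3): F = (54.0000, 3.020015).
Jacobian J = [[4·x₁·x₂ + 4·x₁, 2·x₁^2 + 4·x₂ + 3], [x₂^2 - 2·x₂, 2·x₁·x₂ - 2·x₁ - 2·sin(x₂)]].
At the point, J = [[32.0000, 23.0000], [3.0000, 7.717760]] (det J = 177.968319).
Solving J·Δ = −F gives Δ = (-1.9515, 0.3673).
Then the next iterate is (x₁, x₂)₁ = (0.0485, 3.3673).
Round to (0.0485, 3.3673) and repeat: F = (27.799865, -2.725973), J = [[0.847256, 16.473904], [4.604109, 0.677220]].
Δ = (0.8467, -1.7311), so (x₁, x₂)₂ = (0.8952, 1.6362).

(0.8952, 1.6362)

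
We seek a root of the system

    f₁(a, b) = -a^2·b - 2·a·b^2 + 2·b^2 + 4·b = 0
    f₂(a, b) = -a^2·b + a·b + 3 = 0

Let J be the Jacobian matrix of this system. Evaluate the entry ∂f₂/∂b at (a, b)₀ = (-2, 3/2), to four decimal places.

-6.0000

∂f₂/∂b = -a^2 + a.
At (-2, 3/2) this is -6.0000.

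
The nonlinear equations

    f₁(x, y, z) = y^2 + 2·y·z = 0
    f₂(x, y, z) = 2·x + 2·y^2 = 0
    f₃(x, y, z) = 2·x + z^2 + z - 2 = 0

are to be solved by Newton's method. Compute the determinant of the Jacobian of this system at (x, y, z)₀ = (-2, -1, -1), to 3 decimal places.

-24.000

J = [[0, 2·y + 2·z, 2·y], [2, 4·y, 0], [2, 0, 2·z + 1]].
At the point, J = [[0.000, -4.000, -2.000], [2.000, -4.000, 0.000], [2.000, 0.000, -1.000]].
det J = -24.000.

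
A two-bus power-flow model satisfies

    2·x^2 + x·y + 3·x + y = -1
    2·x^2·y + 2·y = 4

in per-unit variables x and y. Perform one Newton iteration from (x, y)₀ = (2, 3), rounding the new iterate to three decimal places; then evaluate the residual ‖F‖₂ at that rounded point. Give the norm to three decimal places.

At (2, 3): F = (24.000, 26.000).
Jacobian J = [[4·x + y + 3, x + 1], [4·x·y, 2·x^2 + 2]].
At the point, J = [[14.000, 3.000], [24.000, 10.000]] (det J = 68.000).
Solving J·Δ = −F gives Δ = (-2.382, 3.118).
Then the next iterate is (x, y)₁ = (-0.382, 6.118).
Re-evaluating at (-0.382, 6.118): F = (3.92677, 10.02153), so ‖F‖₂ = 10.763.

10.763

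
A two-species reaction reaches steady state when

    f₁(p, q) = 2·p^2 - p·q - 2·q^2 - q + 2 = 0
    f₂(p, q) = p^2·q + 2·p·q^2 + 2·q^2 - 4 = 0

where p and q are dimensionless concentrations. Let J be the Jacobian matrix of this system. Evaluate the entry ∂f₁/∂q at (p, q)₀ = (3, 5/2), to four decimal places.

∂f₁/∂q = -p - 4·q - 1.
At (3, 5/2) this is -14.0000.

-14.0000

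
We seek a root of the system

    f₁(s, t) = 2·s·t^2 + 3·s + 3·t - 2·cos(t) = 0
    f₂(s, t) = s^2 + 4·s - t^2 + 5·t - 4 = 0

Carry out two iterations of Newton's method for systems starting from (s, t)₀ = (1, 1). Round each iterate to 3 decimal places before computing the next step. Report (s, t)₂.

At (1, 1): F = (6.91940, 5.000).
Jacobian J = [[2·t^2 + 3, 4·s·t + 2·sin(t) + 3], [2·s + 4, -2·t + 5]].
At the point, J = [[5.000, 8.68294], [6.000, 3.000]] (det J = -37.09765).
Solving J·Δ = −F gives Δ = (-0.611, -0.445).
Then the next iterate is (s, t)₁ = (0.389, 0.555).
Round to (0.389, 0.555) and repeat: F = (1.37184, 0.17430), J = [[3.61605, 4.91747], [4.778, 3.890]].
Δ = (0.475, -0.628), so (s, t)₂ = (0.864, -0.073).

(0.864, -0.073)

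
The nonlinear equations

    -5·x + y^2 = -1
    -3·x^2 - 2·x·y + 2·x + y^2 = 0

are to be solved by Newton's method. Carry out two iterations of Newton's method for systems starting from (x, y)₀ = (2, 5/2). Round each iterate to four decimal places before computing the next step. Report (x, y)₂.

At (2, 5/2): F = (-2.7500, -11.7500).
Jacobian J = [[-5, 2·y], [-6·x - 2·y + 2, -2·x + 2·y]].
At the point, J = [[-5.0000, 5.0000], [-15.0000, 1.0000]] (det J = 70.0000).
Solving J·Δ = −F gives Δ = (-0.8000, -0.2500).
Then the next iterate is (x, y)₁ = (1.2000, 2.2500).
Round to (1.2000, 2.2500) and repeat: F = (0.0625, -2.2575), J = [[-5.0000, 4.5000], [-9.7000, 2.1000]].
Δ = (-0.3104, -0.3588), so (x, y)₂ = (0.8896, 1.8912).

(0.8896, 1.8912)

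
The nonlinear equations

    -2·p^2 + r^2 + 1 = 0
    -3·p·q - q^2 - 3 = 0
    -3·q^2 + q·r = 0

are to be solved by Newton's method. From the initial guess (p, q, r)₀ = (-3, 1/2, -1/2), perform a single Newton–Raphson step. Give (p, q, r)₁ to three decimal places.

(-1.348, 0.654, 2.575)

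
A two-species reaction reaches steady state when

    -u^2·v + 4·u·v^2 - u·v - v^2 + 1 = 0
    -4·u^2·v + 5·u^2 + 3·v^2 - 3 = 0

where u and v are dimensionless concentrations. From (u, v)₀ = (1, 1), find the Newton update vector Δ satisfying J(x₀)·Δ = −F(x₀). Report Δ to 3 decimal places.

(0.000, -0.500)

At (1, 1): F = (2.000, 1.000).
Jacobian J = [[-2·u·v + 4·v^2 - v, -u^2 + 8·u·v - u - 2·v], [-8·u·v + 10·u, -4·u^2 + 6·v]].
At the point, J = [[1.000, 4.000], [2.000, 2.000]] (det J = -6.000).
Solving J·Δ = −F gives Δ = (0.000, -0.500).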